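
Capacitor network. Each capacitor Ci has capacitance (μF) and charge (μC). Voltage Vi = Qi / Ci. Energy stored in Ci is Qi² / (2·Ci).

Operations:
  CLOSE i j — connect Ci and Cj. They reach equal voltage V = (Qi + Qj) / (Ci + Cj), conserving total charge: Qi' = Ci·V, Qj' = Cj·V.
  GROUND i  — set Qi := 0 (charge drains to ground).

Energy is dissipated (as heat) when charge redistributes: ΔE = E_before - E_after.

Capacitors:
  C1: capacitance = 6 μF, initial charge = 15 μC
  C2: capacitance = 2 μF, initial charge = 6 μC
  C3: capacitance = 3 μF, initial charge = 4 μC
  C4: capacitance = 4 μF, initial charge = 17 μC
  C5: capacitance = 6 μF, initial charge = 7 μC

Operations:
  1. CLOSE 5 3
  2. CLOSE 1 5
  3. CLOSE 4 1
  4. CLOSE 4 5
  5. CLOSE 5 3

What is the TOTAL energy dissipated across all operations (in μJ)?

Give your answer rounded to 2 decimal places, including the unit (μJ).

Initial: C1(6μF, Q=15μC, V=2.50V), C2(2μF, Q=6μC, V=3.00V), C3(3μF, Q=4μC, V=1.33V), C4(4μF, Q=17μC, V=4.25V), C5(6μF, Q=7μC, V=1.17V)
Op 1: CLOSE 5-3: Q_total=11.00, C_total=9.00, V=1.22; Q5=7.33, Q3=3.67; dissipated=0.028
Op 2: CLOSE 1-5: Q_total=22.33, C_total=12.00, V=1.86; Q1=11.17, Q5=11.17; dissipated=2.449
Op 3: CLOSE 4-1: Q_total=28.17, C_total=10.00, V=2.82; Q4=11.27, Q1=16.90; dissipated=6.848
Op 4: CLOSE 4-5: Q_total=22.43, C_total=10.00, V=2.24; Q4=8.97, Q5=13.46; dissipated=1.096
Op 5: CLOSE 5-3: Q_total=17.13, C_total=9.00, V=1.90; Q5=11.42, Q3=5.71; dissipated=1.043
Total dissipated: 11.463 μJ

Answer: 11.46 μJ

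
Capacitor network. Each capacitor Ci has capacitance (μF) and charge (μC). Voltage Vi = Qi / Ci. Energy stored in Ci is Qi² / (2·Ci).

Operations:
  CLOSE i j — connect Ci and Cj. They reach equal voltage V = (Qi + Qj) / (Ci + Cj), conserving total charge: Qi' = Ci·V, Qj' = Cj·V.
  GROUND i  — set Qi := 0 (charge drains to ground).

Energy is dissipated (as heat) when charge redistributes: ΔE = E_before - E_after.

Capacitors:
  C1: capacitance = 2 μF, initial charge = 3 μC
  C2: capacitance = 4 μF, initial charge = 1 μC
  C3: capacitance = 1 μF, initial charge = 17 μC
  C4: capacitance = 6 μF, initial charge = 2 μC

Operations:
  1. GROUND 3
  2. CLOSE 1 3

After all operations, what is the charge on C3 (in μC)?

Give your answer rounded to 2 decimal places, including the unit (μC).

Initial: C1(2μF, Q=3μC, V=1.50V), C2(4μF, Q=1μC, V=0.25V), C3(1μF, Q=17μC, V=17.00V), C4(6μF, Q=2μC, V=0.33V)
Op 1: GROUND 3: Q3=0; energy lost=144.500
Op 2: CLOSE 1-3: Q_total=3.00, C_total=3.00, V=1.00; Q1=2.00, Q3=1.00; dissipated=0.750
Final charges: Q1=2.00, Q2=1.00, Q3=1.00, Q4=2.00

Answer: 1.00 μC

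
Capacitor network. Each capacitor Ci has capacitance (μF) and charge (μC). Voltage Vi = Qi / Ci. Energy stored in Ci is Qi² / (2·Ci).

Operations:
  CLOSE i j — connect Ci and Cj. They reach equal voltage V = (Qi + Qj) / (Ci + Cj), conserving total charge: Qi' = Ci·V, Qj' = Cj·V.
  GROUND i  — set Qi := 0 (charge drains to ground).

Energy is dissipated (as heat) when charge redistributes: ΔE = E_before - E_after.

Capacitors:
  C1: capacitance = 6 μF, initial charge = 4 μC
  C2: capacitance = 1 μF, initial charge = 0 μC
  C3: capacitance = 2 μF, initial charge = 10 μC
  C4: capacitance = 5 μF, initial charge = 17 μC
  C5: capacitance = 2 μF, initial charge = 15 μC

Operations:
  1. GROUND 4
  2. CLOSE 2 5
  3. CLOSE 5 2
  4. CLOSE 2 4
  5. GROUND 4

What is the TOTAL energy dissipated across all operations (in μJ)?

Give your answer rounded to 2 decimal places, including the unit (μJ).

Answer: 59.80 μJ

Derivation:
Initial: C1(6μF, Q=4μC, V=0.67V), C2(1μF, Q=0μC, V=0.00V), C3(2μF, Q=10μC, V=5.00V), C4(5μF, Q=17μC, V=3.40V), C5(2μF, Q=15μC, V=7.50V)
Op 1: GROUND 4: Q4=0; energy lost=28.900
Op 2: CLOSE 2-5: Q_total=15.00, C_total=3.00, V=5.00; Q2=5.00, Q5=10.00; dissipated=18.750
Op 3: CLOSE 5-2: Q_total=15.00, C_total=3.00, V=5.00; Q5=10.00, Q2=5.00; dissipated=0.000
Op 4: CLOSE 2-4: Q_total=5.00, C_total=6.00, V=0.83; Q2=0.83, Q4=4.17; dissipated=10.417
Op 5: GROUND 4: Q4=0; energy lost=1.736
Total dissipated: 59.803 μJ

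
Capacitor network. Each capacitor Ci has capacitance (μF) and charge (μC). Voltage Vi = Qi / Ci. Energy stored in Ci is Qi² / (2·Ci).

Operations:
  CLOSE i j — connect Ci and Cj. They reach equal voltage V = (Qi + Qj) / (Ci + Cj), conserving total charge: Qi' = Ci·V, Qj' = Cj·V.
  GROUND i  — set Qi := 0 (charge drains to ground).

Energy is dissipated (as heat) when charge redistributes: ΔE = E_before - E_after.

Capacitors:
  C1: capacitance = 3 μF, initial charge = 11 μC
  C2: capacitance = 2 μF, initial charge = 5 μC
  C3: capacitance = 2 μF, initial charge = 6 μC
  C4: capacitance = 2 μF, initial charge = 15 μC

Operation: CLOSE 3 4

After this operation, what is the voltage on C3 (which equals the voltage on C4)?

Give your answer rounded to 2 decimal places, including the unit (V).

Initial: C1(3μF, Q=11μC, V=3.67V), C2(2μF, Q=5μC, V=2.50V), C3(2μF, Q=6μC, V=3.00V), C4(2μF, Q=15μC, V=7.50V)
Op 1: CLOSE 3-4: Q_total=21.00, C_total=4.00, V=5.25; Q3=10.50, Q4=10.50; dissipated=10.125

Answer: 5.25 V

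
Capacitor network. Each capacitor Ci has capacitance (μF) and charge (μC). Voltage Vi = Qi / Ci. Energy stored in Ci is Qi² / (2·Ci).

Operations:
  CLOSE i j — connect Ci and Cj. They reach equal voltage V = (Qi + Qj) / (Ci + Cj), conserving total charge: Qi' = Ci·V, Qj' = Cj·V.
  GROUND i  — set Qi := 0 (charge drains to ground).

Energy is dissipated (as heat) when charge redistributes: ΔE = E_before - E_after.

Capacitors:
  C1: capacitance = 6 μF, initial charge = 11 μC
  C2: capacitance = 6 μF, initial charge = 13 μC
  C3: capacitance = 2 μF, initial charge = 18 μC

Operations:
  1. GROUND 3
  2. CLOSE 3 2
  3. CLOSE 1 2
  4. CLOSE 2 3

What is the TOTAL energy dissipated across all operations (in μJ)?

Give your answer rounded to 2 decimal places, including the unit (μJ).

Answer: 84.59 μJ

Derivation:
Initial: C1(6μF, Q=11μC, V=1.83V), C2(6μF, Q=13μC, V=2.17V), C3(2μF, Q=18μC, V=9.00V)
Op 1: GROUND 3: Q3=0; energy lost=81.000
Op 2: CLOSE 3-2: Q_total=13.00, C_total=8.00, V=1.62; Q3=3.25, Q2=9.75; dissipated=3.521
Op 3: CLOSE 1-2: Q_total=20.75, C_total=12.00, V=1.73; Q1=10.38, Q2=10.38; dissipated=0.065
Op 4: CLOSE 2-3: Q_total=13.62, C_total=8.00, V=1.70; Q2=10.22, Q3=3.41; dissipated=0.008
Total dissipated: 84.594 μJ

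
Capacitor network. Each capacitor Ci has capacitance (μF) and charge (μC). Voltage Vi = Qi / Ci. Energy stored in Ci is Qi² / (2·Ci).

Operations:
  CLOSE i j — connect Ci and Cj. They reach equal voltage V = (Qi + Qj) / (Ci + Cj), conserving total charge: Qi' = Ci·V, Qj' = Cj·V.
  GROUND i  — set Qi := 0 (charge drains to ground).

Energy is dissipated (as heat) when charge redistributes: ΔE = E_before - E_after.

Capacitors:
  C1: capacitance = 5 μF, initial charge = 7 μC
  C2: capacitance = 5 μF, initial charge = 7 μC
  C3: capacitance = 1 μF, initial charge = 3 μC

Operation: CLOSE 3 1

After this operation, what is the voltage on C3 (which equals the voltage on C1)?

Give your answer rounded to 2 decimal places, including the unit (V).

Initial: C1(5μF, Q=7μC, V=1.40V), C2(5μF, Q=7μC, V=1.40V), C3(1μF, Q=3μC, V=3.00V)
Op 1: CLOSE 3-1: Q_total=10.00, C_total=6.00, V=1.67; Q3=1.67, Q1=8.33; dissipated=1.067

Answer: 1.67 V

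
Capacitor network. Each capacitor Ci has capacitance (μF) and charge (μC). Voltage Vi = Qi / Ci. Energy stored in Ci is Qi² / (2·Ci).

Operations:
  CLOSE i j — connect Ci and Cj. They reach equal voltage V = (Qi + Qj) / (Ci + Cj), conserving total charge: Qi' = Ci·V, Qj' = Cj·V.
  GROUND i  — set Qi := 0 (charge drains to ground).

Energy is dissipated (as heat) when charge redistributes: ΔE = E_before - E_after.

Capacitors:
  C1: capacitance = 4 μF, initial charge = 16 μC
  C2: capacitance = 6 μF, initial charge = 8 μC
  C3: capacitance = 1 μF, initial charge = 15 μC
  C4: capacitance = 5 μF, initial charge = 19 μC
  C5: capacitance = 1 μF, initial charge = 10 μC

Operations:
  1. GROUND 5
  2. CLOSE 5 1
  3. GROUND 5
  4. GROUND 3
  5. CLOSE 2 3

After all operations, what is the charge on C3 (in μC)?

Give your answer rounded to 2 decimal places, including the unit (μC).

Answer: 1.14 μC

Derivation:
Initial: C1(4μF, Q=16μC, V=4.00V), C2(6μF, Q=8μC, V=1.33V), C3(1μF, Q=15μC, V=15.00V), C4(5μF, Q=19μC, V=3.80V), C5(1μF, Q=10μC, V=10.00V)
Op 1: GROUND 5: Q5=0; energy lost=50.000
Op 2: CLOSE 5-1: Q_total=16.00, C_total=5.00, V=3.20; Q5=3.20, Q1=12.80; dissipated=6.400
Op 3: GROUND 5: Q5=0; energy lost=5.120
Op 4: GROUND 3: Q3=0; energy lost=112.500
Op 5: CLOSE 2-3: Q_total=8.00, C_total=7.00, V=1.14; Q2=6.86, Q3=1.14; dissipated=0.762
Final charges: Q1=12.80, Q2=6.86, Q3=1.14, Q4=19.00, Q5=0.00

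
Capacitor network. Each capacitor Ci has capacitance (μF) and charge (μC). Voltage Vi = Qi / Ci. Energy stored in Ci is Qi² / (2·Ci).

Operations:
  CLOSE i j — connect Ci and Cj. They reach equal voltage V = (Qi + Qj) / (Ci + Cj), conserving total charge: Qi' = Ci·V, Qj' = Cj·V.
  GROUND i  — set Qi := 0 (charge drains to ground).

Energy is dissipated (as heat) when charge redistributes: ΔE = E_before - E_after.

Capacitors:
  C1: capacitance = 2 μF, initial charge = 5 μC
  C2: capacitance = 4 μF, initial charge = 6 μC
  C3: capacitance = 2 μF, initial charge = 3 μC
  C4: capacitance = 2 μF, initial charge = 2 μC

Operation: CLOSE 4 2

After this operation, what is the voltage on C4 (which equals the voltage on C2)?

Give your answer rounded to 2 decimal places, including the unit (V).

Answer: 1.33 V

Derivation:
Initial: C1(2μF, Q=5μC, V=2.50V), C2(4μF, Q=6μC, V=1.50V), C3(2μF, Q=3μC, V=1.50V), C4(2μF, Q=2μC, V=1.00V)
Op 1: CLOSE 4-2: Q_total=8.00, C_total=6.00, V=1.33; Q4=2.67, Q2=5.33; dissipated=0.167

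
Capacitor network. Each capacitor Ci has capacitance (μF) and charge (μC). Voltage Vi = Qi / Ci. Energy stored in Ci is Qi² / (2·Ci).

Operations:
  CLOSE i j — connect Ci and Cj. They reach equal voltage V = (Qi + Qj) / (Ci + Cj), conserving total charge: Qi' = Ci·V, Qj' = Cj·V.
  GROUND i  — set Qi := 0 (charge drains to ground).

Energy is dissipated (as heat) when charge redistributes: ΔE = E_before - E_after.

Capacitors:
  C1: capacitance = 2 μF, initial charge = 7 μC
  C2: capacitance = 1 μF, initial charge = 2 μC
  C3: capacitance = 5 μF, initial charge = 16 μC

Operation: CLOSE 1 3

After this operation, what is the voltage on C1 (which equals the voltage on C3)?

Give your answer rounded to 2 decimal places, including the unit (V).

Initial: C1(2μF, Q=7μC, V=3.50V), C2(1μF, Q=2μC, V=2.00V), C3(5μF, Q=16μC, V=3.20V)
Op 1: CLOSE 1-3: Q_total=23.00, C_total=7.00, V=3.29; Q1=6.57, Q3=16.43; dissipated=0.064

Answer: 3.29 V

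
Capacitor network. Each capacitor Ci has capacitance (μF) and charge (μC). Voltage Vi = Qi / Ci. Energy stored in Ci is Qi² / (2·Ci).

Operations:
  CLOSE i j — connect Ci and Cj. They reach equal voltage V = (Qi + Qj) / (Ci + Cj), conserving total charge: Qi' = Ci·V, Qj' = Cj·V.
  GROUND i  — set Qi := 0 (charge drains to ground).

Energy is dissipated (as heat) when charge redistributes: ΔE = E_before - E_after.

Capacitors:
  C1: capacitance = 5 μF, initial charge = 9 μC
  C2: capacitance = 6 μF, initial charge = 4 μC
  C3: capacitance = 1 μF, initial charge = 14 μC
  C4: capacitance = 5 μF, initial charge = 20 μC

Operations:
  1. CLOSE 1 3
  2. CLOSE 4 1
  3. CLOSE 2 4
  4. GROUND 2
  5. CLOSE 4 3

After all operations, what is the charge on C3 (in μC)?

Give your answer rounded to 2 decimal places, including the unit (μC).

Answer: 2.43 μC

Derivation:
Initial: C1(5μF, Q=9μC, V=1.80V), C2(6μF, Q=4μC, V=0.67V), C3(1μF, Q=14μC, V=14.00V), C4(5μF, Q=20μC, V=4.00V)
Op 1: CLOSE 1-3: Q_total=23.00, C_total=6.00, V=3.83; Q1=19.17, Q3=3.83; dissipated=62.017
Op 2: CLOSE 4-1: Q_total=39.17, C_total=10.00, V=3.92; Q4=19.58, Q1=19.58; dissipated=0.035
Op 3: CLOSE 2-4: Q_total=23.58, C_total=11.00, V=2.14; Q2=12.86, Q4=10.72; dissipated=14.403
Op 4: GROUND 2: Q2=0; energy lost=13.789
Op 5: CLOSE 4-3: Q_total=14.55, C_total=6.00, V=2.43; Q4=12.13, Q3=2.43; dissipated=1.189
Final charges: Q1=19.58, Q2=0.00, Q3=2.43, Q4=12.13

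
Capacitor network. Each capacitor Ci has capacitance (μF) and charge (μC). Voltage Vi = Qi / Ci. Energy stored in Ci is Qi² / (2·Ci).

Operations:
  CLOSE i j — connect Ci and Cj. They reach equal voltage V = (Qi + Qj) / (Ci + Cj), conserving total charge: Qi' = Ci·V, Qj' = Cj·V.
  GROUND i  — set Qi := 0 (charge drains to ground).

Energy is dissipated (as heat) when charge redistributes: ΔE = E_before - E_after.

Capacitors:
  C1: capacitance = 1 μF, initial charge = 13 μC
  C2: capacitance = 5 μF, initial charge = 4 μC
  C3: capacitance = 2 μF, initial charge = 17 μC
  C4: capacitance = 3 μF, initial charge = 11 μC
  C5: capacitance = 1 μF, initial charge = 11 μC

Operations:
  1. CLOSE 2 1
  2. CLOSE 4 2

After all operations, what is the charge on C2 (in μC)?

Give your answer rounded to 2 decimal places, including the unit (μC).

Initial: C1(1μF, Q=13μC, V=13.00V), C2(5μF, Q=4μC, V=0.80V), C3(2μF, Q=17μC, V=8.50V), C4(3μF, Q=11μC, V=3.67V), C5(1μF, Q=11μC, V=11.00V)
Op 1: CLOSE 2-1: Q_total=17.00, C_total=6.00, V=2.83; Q2=14.17, Q1=2.83; dissipated=62.017
Op 2: CLOSE 4-2: Q_total=25.17, C_total=8.00, V=3.15; Q4=9.44, Q2=15.73; dissipated=0.651
Final charges: Q1=2.83, Q2=15.73, Q3=17.00, Q4=9.44, Q5=11.00

Answer: 15.73 μC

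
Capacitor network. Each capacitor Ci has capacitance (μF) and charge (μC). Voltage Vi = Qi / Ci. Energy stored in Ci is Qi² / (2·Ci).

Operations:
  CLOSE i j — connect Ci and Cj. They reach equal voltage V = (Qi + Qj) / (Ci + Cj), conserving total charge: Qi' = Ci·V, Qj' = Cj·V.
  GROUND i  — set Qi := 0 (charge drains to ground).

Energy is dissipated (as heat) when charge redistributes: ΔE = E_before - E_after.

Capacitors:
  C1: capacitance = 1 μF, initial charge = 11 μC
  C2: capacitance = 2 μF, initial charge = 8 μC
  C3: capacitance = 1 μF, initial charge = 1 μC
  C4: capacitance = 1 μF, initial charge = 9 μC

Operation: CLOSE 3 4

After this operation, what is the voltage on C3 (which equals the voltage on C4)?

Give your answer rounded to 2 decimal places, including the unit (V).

Answer: 5.00 V

Derivation:
Initial: C1(1μF, Q=11μC, V=11.00V), C2(2μF, Q=8μC, V=4.00V), C3(1μF, Q=1μC, V=1.00V), C4(1μF, Q=9μC, V=9.00V)
Op 1: CLOSE 3-4: Q_total=10.00, C_total=2.00, V=5.00; Q3=5.00, Q4=5.00; dissipated=16.000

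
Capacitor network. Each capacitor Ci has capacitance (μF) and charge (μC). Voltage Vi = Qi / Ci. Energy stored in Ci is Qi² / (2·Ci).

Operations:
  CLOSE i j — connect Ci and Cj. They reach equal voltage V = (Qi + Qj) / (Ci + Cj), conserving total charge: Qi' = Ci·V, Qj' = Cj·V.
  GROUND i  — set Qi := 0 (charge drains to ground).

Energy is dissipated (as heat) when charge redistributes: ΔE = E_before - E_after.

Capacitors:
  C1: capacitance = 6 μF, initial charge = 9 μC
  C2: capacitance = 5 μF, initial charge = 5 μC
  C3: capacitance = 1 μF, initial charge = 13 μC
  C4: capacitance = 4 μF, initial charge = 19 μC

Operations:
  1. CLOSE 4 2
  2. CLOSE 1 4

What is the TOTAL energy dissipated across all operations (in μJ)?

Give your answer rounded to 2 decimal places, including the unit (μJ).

Answer: 17.26 μJ

Derivation:
Initial: C1(6μF, Q=9μC, V=1.50V), C2(5μF, Q=5μC, V=1.00V), C3(1μF, Q=13μC, V=13.00V), C4(4μF, Q=19μC, V=4.75V)
Op 1: CLOSE 4-2: Q_total=24.00, C_total=9.00, V=2.67; Q4=10.67, Q2=13.33; dissipated=15.625
Op 2: CLOSE 1-4: Q_total=19.67, C_total=10.00, V=1.97; Q1=11.80, Q4=7.87; dissipated=1.633
Total dissipated: 17.258 μJ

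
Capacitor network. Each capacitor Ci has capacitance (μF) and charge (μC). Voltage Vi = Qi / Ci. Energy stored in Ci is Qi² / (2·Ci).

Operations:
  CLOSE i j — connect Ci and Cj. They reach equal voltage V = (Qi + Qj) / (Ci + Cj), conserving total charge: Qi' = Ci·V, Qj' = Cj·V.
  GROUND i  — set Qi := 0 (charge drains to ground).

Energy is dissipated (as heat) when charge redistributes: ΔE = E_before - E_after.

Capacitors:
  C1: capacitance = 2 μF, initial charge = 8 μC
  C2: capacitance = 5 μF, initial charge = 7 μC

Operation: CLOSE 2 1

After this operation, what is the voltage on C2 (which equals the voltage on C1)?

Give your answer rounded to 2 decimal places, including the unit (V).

Answer: 2.14 V

Derivation:
Initial: C1(2μF, Q=8μC, V=4.00V), C2(5μF, Q=7μC, V=1.40V)
Op 1: CLOSE 2-1: Q_total=15.00, C_total=7.00, V=2.14; Q2=10.71, Q1=4.29; dissipated=4.829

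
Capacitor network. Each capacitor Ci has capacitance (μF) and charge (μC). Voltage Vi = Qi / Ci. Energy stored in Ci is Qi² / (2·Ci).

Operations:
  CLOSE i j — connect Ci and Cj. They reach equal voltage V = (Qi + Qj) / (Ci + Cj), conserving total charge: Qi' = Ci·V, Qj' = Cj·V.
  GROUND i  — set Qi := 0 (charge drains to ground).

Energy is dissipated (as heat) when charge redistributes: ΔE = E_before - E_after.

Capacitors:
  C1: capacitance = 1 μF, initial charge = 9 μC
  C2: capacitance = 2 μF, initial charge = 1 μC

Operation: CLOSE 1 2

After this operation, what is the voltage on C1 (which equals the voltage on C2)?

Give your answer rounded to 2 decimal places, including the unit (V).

Initial: C1(1μF, Q=9μC, V=9.00V), C2(2μF, Q=1μC, V=0.50V)
Op 1: CLOSE 1-2: Q_total=10.00, C_total=3.00, V=3.33; Q1=3.33, Q2=6.67; dissipated=24.083

Answer: 3.33 V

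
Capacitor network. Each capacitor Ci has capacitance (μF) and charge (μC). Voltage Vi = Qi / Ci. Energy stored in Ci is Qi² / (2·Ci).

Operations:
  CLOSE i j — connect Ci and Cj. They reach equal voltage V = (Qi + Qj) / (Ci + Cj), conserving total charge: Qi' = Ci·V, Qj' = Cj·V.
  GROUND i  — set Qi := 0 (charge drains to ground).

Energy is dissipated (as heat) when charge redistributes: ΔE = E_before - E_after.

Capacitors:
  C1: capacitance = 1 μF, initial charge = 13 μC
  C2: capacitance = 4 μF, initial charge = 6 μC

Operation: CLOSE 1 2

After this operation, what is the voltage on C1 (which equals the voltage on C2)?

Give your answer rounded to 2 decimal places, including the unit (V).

Initial: C1(1μF, Q=13μC, V=13.00V), C2(4μF, Q=6μC, V=1.50V)
Op 1: CLOSE 1-2: Q_total=19.00, C_total=5.00, V=3.80; Q1=3.80, Q2=15.20; dissipated=52.900

Answer: 3.80 V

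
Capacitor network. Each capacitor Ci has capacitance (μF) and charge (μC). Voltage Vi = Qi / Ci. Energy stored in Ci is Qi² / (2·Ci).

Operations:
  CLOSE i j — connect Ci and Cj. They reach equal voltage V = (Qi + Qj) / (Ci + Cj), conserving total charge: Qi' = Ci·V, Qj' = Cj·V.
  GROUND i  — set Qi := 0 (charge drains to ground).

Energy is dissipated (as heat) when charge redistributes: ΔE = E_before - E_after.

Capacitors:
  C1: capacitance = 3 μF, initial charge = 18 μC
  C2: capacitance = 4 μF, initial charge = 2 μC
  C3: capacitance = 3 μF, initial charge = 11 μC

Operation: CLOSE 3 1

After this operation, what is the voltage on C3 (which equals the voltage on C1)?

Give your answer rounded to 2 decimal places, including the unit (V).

Answer: 4.83 V

Derivation:
Initial: C1(3μF, Q=18μC, V=6.00V), C2(4μF, Q=2μC, V=0.50V), C3(3μF, Q=11μC, V=3.67V)
Op 1: CLOSE 3-1: Q_total=29.00, C_total=6.00, V=4.83; Q3=14.50, Q1=14.50; dissipated=4.083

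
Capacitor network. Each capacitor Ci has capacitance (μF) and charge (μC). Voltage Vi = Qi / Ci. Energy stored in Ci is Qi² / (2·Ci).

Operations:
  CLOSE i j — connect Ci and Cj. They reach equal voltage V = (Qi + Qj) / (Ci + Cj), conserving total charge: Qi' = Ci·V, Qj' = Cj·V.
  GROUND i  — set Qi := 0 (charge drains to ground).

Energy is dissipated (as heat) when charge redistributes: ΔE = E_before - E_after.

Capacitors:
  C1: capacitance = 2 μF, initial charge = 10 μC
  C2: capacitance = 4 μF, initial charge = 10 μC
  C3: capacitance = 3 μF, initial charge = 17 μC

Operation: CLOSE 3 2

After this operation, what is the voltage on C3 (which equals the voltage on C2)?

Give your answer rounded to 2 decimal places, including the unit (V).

Initial: C1(2μF, Q=10μC, V=5.00V), C2(4μF, Q=10μC, V=2.50V), C3(3μF, Q=17μC, V=5.67V)
Op 1: CLOSE 3-2: Q_total=27.00, C_total=7.00, V=3.86; Q3=11.57, Q2=15.43; dissipated=8.595

Answer: 3.86 V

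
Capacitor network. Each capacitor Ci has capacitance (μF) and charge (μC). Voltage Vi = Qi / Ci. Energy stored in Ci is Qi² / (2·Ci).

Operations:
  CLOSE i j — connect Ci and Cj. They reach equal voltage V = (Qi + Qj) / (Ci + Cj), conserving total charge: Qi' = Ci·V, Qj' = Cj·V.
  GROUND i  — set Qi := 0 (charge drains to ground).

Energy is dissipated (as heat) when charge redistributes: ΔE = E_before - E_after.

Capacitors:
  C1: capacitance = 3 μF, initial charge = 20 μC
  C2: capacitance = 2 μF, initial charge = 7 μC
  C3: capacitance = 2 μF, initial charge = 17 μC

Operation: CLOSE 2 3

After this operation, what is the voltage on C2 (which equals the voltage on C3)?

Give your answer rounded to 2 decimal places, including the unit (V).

Initial: C1(3μF, Q=20μC, V=6.67V), C2(2μF, Q=7μC, V=3.50V), C3(2μF, Q=17μC, V=8.50V)
Op 1: CLOSE 2-3: Q_total=24.00, C_total=4.00, V=6.00; Q2=12.00, Q3=12.00; dissipated=12.500

Answer: 6.00 V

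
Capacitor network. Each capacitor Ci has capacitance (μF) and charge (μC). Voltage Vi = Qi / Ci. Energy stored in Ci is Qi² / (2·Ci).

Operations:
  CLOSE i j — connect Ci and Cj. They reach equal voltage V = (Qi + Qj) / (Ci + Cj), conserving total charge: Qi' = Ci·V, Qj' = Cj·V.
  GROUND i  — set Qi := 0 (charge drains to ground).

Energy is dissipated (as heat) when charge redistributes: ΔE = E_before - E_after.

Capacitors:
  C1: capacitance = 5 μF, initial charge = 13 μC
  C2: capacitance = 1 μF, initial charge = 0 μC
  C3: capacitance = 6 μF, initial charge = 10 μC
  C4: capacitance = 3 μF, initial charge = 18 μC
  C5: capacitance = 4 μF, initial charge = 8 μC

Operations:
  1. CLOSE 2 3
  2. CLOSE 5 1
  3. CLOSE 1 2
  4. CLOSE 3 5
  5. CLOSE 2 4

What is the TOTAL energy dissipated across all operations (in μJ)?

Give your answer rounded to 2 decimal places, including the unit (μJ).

Initial: C1(5μF, Q=13μC, V=2.60V), C2(1μF, Q=0μC, V=0.00V), C3(6μF, Q=10μC, V=1.67V), C4(3μF, Q=18μC, V=6.00V), C5(4μF, Q=8μC, V=2.00V)
Op 1: CLOSE 2-3: Q_total=10.00, C_total=7.00, V=1.43; Q2=1.43, Q3=8.57; dissipated=1.190
Op 2: CLOSE 5-1: Q_total=21.00, C_total=9.00, V=2.33; Q5=9.33, Q1=11.67; dissipated=0.400
Op 3: CLOSE 1-2: Q_total=13.10, C_total=6.00, V=2.18; Q1=10.91, Q2=2.18; dissipated=0.341
Op 4: CLOSE 3-5: Q_total=17.90, C_total=10.00, V=1.79; Q3=10.74, Q5=7.16; dissipated=0.982
Op 5: CLOSE 2-4: Q_total=20.18, C_total=4.00, V=5.05; Q2=5.05, Q4=15.14; dissipated=5.465
Total dissipated: 8.379 μJ

Answer: 8.38 μJ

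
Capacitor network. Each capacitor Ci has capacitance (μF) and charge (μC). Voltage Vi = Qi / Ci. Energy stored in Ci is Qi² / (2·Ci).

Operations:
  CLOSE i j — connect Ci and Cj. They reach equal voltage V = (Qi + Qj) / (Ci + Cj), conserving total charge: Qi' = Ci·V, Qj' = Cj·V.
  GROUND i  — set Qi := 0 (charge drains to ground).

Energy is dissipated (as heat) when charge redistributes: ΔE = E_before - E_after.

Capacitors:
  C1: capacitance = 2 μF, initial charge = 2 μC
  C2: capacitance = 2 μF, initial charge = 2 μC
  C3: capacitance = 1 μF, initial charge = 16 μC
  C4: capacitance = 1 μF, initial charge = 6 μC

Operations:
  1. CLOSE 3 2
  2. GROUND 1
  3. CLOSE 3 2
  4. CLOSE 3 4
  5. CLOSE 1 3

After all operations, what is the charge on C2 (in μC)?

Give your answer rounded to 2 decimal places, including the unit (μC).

Initial: C1(2μF, Q=2μC, V=1.00V), C2(2μF, Q=2μC, V=1.00V), C3(1μF, Q=16μC, V=16.00V), C4(1μF, Q=6μC, V=6.00V)
Op 1: CLOSE 3-2: Q_total=18.00, C_total=3.00, V=6.00; Q3=6.00, Q2=12.00; dissipated=75.000
Op 2: GROUND 1: Q1=0; energy lost=1.000
Op 3: CLOSE 3-2: Q_total=18.00, C_total=3.00, V=6.00; Q3=6.00, Q2=12.00; dissipated=0.000
Op 4: CLOSE 3-4: Q_total=12.00, C_total=2.00, V=6.00; Q3=6.00, Q4=6.00; dissipated=0.000
Op 5: CLOSE 1-3: Q_total=6.00, C_total=3.00, V=2.00; Q1=4.00, Q3=2.00; dissipated=12.000
Final charges: Q1=4.00, Q2=12.00, Q3=2.00, Q4=6.00

Answer: 12.00 μC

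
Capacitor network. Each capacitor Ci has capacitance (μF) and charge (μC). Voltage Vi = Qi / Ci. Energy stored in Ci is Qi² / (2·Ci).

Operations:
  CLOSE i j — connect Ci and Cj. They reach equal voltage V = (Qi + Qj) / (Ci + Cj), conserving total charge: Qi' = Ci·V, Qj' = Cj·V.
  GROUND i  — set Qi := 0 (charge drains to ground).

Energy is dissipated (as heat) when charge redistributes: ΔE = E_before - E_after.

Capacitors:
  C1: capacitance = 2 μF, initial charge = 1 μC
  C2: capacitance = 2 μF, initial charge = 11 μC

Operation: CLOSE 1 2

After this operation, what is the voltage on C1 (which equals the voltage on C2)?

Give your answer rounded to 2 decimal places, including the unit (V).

Initial: C1(2μF, Q=1μC, V=0.50V), C2(2μF, Q=11μC, V=5.50V)
Op 1: CLOSE 1-2: Q_total=12.00, C_total=4.00, V=3.00; Q1=6.00, Q2=6.00; dissipated=12.500

Answer: 3.00 V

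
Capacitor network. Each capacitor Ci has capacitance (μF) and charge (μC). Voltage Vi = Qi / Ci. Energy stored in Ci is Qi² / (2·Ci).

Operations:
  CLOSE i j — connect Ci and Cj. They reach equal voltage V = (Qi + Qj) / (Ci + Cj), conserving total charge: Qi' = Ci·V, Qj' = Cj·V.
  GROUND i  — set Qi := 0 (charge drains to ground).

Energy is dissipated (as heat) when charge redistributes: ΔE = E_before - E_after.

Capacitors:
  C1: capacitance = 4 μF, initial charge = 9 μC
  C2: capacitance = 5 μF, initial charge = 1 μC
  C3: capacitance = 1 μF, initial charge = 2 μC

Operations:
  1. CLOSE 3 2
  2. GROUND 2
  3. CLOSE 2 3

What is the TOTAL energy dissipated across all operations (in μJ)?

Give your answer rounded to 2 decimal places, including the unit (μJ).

Answer: 2.08 μJ

Derivation:
Initial: C1(4μF, Q=9μC, V=2.25V), C2(5μF, Q=1μC, V=0.20V), C3(1μF, Q=2μC, V=2.00V)
Op 1: CLOSE 3-2: Q_total=3.00, C_total=6.00, V=0.50; Q3=0.50, Q2=2.50; dissipated=1.350
Op 2: GROUND 2: Q2=0; energy lost=0.625
Op 3: CLOSE 2-3: Q_total=0.50, C_total=6.00, V=0.08; Q2=0.42, Q3=0.08; dissipated=0.104
Total dissipated: 2.079 μJ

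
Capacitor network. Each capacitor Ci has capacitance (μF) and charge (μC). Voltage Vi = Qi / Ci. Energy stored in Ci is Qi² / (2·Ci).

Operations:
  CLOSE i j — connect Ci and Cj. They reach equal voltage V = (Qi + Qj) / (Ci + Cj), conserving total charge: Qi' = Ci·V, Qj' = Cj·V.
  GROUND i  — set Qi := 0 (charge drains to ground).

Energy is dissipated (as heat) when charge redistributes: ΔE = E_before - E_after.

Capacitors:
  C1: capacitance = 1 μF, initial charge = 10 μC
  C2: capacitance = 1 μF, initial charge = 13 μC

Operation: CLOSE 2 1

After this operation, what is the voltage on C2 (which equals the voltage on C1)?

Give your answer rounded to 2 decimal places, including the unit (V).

Answer: 11.50 V

Derivation:
Initial: C1(1μF, Q=10μC, V=10.00V), C2(1μF, Q=13μC, V=13.00V)
Op 1: CLOSE 2-1: Q_total=23.00, C_total=2.00, V=11.50; Q2=11.50, Q1=11.50; dissipated=2.250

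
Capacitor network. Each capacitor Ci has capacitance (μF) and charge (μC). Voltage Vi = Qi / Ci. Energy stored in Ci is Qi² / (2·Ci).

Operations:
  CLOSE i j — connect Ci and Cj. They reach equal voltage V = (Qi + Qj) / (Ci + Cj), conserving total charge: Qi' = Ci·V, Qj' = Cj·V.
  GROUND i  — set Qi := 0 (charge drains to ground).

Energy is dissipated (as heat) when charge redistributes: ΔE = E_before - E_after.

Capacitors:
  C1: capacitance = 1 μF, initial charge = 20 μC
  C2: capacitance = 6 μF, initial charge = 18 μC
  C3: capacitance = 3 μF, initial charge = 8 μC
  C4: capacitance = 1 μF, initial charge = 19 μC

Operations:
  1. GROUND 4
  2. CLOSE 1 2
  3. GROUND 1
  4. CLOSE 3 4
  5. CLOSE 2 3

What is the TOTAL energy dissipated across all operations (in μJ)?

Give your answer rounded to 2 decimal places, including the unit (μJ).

Initial: C1(1μF, Q=20μC, V=20.00V), C2(6μF, Q=18μC, V=3.00V), C3(3μF, Q=8μC, V=2.67V), C4(1μF, Q=19μC, V=19.00V)
Op 1: GROUND 4: Q4=0; energy lost=180.500
Op 2: CLOSE 1-2: Q_total=38.00, C_total=7.00, V=5.43; Q1=5.43, Q2=32.57; dissipated=123.857
Op 3: GROUND 1: Q1=0; energy lost=14.735
Op 4: CLOSE 3-4: Q_total=8.00, C_total=4.00, V=2.00; Q3=6.00, Q4=2.00; dissipated=2.667
Op 5: CLOSE 2-3: Q_total=38.57, C_total=9.00, V=4.29; Q2=25.71, Q3=12.86; dissipated=11.755
Total dissipated: 333.514 μJ

Answer: 333.51 μJ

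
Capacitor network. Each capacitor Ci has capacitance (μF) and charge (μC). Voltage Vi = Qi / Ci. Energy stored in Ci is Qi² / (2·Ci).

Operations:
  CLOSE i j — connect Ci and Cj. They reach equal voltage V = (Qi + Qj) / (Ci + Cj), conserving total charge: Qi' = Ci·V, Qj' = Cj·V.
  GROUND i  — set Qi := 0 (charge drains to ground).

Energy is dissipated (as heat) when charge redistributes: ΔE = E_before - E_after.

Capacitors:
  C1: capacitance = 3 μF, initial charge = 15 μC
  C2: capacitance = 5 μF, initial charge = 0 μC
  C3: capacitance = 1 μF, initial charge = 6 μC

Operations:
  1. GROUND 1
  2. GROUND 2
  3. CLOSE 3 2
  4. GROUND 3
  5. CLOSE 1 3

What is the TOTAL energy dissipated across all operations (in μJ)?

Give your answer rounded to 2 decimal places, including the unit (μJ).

Initial: C1(3μF, Q=15μC, V=5.00V), C2(5μF, Q=0μC, V=0.00V), C3(1μF, Q=6μC, V=6.00V)
Op 1: GROUND 1: Q1=0; energy lost=37.500
Op 2: GROUND 2: Q2=0; energy lost=0.000
Op 3: CLOSE 3-2: Q_total=6.00, C_total=6.00, V=1.00; Q3=1.00, Q2=5.00; dissipated=15.000
Op 4: GROUND 3: Q3=0; energy lost=0.500
Op 5: CLOSE 1-3: Q_total=0.00, C_total=4.00, V=0.00; Q1=0.00, Q3=0.00; dissipated=0.000
Total dissipated: 53.000 μJ

Answer: 53.00 μJ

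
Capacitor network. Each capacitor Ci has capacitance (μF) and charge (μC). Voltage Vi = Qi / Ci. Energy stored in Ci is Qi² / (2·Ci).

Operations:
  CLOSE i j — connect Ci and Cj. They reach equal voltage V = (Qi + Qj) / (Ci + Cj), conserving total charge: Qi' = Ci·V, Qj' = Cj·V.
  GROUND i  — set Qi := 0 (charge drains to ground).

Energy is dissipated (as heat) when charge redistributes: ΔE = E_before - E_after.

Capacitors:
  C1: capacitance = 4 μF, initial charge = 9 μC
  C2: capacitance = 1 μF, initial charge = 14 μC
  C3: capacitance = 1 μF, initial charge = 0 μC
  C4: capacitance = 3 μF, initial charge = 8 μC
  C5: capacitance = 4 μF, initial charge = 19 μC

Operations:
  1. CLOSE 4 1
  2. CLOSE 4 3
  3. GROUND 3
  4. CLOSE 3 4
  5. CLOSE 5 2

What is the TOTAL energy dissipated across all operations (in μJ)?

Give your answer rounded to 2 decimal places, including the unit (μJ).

Answer: 39.49 μJ

Derivation:
Initial: C1(4μF, Q=9μC, V=2.25V), C2(1μF, Q=14μC, V=14.00V), C3(1μF, Q=0μC, V=0.00V), C4(3μF, Q=8μC, V=2.67V), C5(4μF, Q=19μC, V=4.75V)
Op 1: CLOSE 4-1: Q_total=17.00, C_total=7.00, V=2.43; Q4=7.29, Q1=9.71; dissipated=0.149
Op 2: CLOSE 4-3: Q_total=7.29, C_total=4.00, V=1.82; Q4=5.46, Q3=1.82; dissipated=2.212
Op 3: GROUND 3: Q3=0; energy lost=1.659
Op 4: CLOSE 3-4: Q_total=5.46, C_total=4.00, V=1.37; Q3=1.37, Q4=4.10; dissipated=1.244
Op 5: CLOSE 5-2: Q_total=33.00, C_total=5.00, V=6.60; Q5=26.40, Q2=6.60; dissipated=34.225
Total dissipated: 39.488 μJ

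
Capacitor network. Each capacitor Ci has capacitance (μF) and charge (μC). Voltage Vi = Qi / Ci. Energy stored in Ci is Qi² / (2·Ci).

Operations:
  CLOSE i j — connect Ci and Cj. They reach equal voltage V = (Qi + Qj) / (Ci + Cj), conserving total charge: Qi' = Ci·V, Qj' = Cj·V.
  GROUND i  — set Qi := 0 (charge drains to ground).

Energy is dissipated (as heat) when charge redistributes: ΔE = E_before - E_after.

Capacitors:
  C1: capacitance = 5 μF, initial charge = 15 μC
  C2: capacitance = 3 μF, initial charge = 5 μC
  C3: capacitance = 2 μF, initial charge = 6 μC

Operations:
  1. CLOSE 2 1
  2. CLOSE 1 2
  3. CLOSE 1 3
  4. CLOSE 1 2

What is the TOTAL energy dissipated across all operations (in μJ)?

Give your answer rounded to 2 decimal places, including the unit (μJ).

Answer: 1.86 μJ

Derivation:
Initial: C1(5μF, Q=15μC, V=3.00V), C2(3μF, Q=5μC, V=1.67V), C3(2μF, Q=6μC, V=3.00V)
Op 1: CLOSE 2-1: Q_total=20.00, C_total=8.00, V=2.50; Q2=7.50, Q1=12.50; dissipated=1.667
Op 2: CLOSE 1-2: Q_total=20.00, C_total=8.00, V=2.50; Q1=12.50, Q2=7.50; dissipated=0.000
Op 3: CLOSE 1-3: Q_total=18.50, C_total=7.00, V=2.64; Q1=13.21, Q3=5.29; dissipated=0.179
Op 4: CLOSE 1-2: Q_total=20.71, C_total=8.00, V=2.59; Q1=12.95, Q2=7.77; dissipated=0.019
Total dissipated: 1.864 μJ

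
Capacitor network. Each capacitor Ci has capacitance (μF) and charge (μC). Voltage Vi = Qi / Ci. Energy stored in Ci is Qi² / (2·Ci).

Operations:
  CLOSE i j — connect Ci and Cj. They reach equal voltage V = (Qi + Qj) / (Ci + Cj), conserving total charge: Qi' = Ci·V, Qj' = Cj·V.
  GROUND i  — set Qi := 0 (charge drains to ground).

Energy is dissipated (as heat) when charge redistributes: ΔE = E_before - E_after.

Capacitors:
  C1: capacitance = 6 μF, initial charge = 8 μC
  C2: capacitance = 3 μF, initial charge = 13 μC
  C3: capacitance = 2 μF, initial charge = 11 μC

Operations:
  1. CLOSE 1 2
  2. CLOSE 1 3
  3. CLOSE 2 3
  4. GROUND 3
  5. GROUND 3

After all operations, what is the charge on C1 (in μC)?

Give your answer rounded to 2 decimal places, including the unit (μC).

Answer: 18.75 μC

Derivation:
Initial: C1(6μF, Q=8μC, V=1.33V), C2(3μF, Q=13μC, V=4.33V), C3(2μF, Q=11μC, V=5.50V)
Op 1: CLOSE 1-2: Q_total=21.00, C_total=9.00, V=2.33; Q1=14.00, Q2=7.00; dissipated=9.000
Op 2: CLOSE 1-3: Q_total=25.00, C_total=8.00, V=3.12; Q1=18.75, Q3=6.25; dissipated=7.521
Op 3: CLOSE 2-3: Q_total=13.25, C_total=5.00, V=2.65; Q2=7.95, Q3=5.30; dissipated=0.376
Op 4: GROUND 3: Q3=0; energy lost=7.022
Op 5: GROUND 3: Q3=0; energy lost=0.000
Final charges: Q1=18.75, Q2=7.95, Q3=0.00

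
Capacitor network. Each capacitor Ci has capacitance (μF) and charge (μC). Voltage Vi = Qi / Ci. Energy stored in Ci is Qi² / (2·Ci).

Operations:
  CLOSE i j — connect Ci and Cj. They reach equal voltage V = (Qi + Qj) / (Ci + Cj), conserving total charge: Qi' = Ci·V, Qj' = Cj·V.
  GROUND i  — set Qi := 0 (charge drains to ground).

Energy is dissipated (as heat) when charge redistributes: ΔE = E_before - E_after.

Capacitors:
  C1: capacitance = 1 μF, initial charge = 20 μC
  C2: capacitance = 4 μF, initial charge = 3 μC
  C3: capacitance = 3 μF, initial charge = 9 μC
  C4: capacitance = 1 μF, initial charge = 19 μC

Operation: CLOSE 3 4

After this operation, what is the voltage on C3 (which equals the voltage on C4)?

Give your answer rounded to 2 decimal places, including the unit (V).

Initial: C1(1μF, Q=20μC, V=20.00V), C2(4μF, Q=3μC, V=0.75V), C3(3μF, Q=9μC, V=3.00V), C4(1μF, Q=19μC, V=19.00V)
Op 1: CLOSE 3-4: Q_total=28.00, C_total=4.00, V=7.00; Q3=21.00, Q4=7.00; dissipated=96.000

Answer: 7.00 V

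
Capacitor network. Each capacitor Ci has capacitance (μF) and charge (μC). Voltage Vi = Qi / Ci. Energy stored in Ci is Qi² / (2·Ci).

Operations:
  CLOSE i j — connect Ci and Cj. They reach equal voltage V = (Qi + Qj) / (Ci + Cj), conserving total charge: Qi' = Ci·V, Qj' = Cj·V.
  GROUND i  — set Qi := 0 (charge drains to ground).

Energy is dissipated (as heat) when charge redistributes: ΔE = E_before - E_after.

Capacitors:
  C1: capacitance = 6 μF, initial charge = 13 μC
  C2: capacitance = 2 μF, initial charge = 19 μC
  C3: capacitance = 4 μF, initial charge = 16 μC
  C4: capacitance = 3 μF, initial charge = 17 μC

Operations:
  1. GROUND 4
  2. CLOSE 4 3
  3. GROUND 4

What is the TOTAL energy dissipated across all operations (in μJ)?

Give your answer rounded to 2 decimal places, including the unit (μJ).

Initial: C1(6μF, Q=13μC, V=2.17V), C2(2μF, Q=19μC, V=9.50V), C3(4μF, Q=16μC, V=4.00V), C4(3μF, Q=17μC, V=5.67V)
Op 1: GROUND 4: Q4=0; energy lost=48.167
Op 2: CLOSE 4-3: Q_total=16.00, C_total=7.00, V=2.29; Q4=6.86, Q3=9.14; dissipated=13.714
Op 3: GROUND 4: Q4=0; energy lost=7.837
Total dissipated: 69.718 μJ

Answer: 69.72 μJ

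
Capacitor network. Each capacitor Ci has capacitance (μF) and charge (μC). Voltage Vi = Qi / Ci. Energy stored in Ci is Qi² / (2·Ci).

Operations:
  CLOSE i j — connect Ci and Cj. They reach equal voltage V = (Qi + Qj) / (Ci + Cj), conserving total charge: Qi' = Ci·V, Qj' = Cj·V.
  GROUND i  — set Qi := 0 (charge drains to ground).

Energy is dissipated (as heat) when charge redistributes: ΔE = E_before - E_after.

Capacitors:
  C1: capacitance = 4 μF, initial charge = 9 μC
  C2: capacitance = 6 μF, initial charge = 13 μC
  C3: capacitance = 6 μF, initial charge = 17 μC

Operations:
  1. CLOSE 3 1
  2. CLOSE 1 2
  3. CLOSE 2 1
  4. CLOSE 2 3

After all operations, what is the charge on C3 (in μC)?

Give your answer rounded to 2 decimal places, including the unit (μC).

Answer: 14.82 μC

Derivation:
Initial: C1(4μF, Q=9μC, V=2.25V), C2(6μF, Q=13μC, V=2.17V), C3(6μF, Q=17μC, V=2.83V)
Op 1: CLOSE 3-1: Q_total=26.00, C_total=10.00, V=2.60; Q3=15.60, Q1=10.40; dissipated=0.408
Op 2: CLOSE 1-2: Q_total=23.40, C_total=10.00, V=2.34; Q1=9.36, Q2=14.04; dissipated=0.225
Op 3: CLOSE 2-1: Q_total=23.40, C_total=10.00, V=2.34; Q2=14.04, Q1=9.36; dissipated=0.000
Op 4: CLOSE 2-3: Q_total=29.64, C_total=12.00, V=2.47; Q2=14.82, Q3=14.82; dissipated=0.101
Final charges: Q1=9.36, Q2=14.82, Q3=14.82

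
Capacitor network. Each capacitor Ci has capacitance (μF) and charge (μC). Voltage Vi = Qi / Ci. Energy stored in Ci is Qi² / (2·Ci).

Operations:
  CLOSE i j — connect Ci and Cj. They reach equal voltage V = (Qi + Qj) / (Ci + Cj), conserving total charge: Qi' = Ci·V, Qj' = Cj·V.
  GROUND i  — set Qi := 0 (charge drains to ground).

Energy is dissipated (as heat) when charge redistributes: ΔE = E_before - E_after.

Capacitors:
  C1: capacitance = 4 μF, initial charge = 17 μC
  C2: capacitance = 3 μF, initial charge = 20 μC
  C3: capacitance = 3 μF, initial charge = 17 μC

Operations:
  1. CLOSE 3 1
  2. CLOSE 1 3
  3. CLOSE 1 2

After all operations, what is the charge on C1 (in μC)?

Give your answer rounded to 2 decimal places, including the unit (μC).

Answer: 22.53 μC

Derivation:
Initial: C1(4μF, Q=17μC, V=4.25V), C2(3μF, Q=20μC, V=6.67V), C3(3μF, Q=17μC, V=5.67V)
Op 1: CLOSE 3-1: Q_total=34.00, C_total=7.00, V=4.86; Q3=14.57, Q1=19.43; dissipated=1.720
Op 2: CLOSE 1-3: Q_total=34.00, C_total=7.00, V=4.86; Q1=19.43, Q3=14.57; dissipated=0.000
Op 3: CLOSE 1-2: Q_total=39.43, C_total=7.00, V=5.63; Q1=22.53, Q2=16.90; dissipated=2.807
Final charges: Q1=22.53, Q2=16.90, Q3=14.57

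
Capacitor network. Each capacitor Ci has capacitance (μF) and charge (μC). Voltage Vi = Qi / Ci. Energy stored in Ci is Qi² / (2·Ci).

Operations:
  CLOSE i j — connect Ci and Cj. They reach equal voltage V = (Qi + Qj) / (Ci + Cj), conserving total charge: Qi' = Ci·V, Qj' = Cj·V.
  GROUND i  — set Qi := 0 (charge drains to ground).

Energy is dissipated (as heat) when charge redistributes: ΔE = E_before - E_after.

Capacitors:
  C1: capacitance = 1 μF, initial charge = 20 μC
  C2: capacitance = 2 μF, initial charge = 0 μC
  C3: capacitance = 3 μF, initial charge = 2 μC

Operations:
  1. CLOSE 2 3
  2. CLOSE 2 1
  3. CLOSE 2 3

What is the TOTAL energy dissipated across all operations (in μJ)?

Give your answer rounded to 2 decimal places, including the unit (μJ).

Initial: C1(1μF, Q=20μC, V=20.00V), C2(2μF, Q=0μC, V=0.00V), C3(3μF, Q=2μC, V=0.67V)
Op 1: CLOSE 2-3: Q_total=2.00, C_total=5.00, V=0.40; Q2=0.80, Q3=1.20; dissipated=0.267
Op 2: CLOSE 2-1: Q_total=20.80, C_total=3.00, V=6.93; Q2=13.87, Q1=6.93; dissipated=128.053
Op 3: CLOSE 2-3: Q_total=15.07, C_total=5.00, V=3.01; Q2=6.03, Q3=9.04; dissipated=25.611
Total dissipated: 153.931 μJ

Answer: 153.93 μJ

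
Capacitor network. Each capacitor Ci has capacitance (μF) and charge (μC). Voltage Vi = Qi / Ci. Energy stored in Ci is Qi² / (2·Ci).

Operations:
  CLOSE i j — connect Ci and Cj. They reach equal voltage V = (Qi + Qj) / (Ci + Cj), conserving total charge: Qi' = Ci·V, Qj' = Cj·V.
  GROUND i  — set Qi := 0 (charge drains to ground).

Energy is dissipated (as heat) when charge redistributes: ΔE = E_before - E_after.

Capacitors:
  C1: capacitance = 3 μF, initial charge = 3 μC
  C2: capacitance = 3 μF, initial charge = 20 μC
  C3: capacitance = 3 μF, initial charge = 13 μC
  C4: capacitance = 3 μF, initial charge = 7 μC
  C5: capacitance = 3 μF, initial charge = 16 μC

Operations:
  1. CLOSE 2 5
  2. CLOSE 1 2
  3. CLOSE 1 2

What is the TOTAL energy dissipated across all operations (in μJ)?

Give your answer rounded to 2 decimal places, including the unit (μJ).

Answer: 20.08 μJ

Derivation:
Initial: C1(3μF, Q=3μC, V=1.00V), C2(3μF, Q=20μC, V=6.67V), C3(3μF, Q=13μC, V=4.33V), C4(3μF, Q=7μC, V=2.33V), C5(3μF, Q=16μC, V=5.33V)
Op 1: CLOSE 2-5: Q_total=36.00, C_total=6.00, V=6.00; Q2=18.00, Q5=18.00; dissipated=1.333
Op 2: CLOSE 1-2: Q_total=21.00, C_total=6.00, V=3.50; Q1=10.50, Q2=10.50; dissipated=18.750
Op 3: CLOSE 1-2: Q_total=21.00, C_total=6.00, V=3.50; Q1=10.50, Q2=10.50; dissipated=0.000
Total dissipated: 20.083 μJ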